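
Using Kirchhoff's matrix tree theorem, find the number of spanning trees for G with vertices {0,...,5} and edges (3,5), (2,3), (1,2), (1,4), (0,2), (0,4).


By Kirchhoff's matrix tree theorem, the number of spanning trees equals
the determinant of any cofactor of the Laplacian matrix L.
G has 6 vertices and 6 edges.
Computing the (5 x 5) cofactor determinant gives 4.

4


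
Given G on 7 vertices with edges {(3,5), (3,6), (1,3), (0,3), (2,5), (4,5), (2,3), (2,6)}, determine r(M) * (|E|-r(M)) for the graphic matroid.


r(M) = |V| - c = 7 - 1 = 6.
nullity = |E| - r(M) = 8 - 6 = 2.
Product = 6 * 2 = 12.

12


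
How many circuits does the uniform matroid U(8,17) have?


In U(8,17), circuits are the (9)-element subsets.
Any set of 9 elements is dependent, and removing any one element gives
an independent set of size 8, so it is a minimal dependent set.
Number of circuits = C(17,9) = 17! / (9! * 8!) = 24310.

24310


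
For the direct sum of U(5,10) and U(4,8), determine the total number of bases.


Bases of a direct sum M1 + M2: |B| = |B(M1)| * |B(M2)|.
|B(U(5,10))| = C(10,5) = 252.
|B(U(4,8))| = C(8,4) = 70.
Total bases = 252 * 70 = 17640.

17640


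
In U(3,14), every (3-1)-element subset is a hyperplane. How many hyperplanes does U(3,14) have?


Hyperplanes of U(3,14) are flats of rank 2.
In a uniform matroid, these are exactly the (2)-element subsets.
Count = (14 choose 2) = 91.

91


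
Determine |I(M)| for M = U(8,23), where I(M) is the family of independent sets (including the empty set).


Independent sets of U(8,23) are all subsets of size <= 8.
Count = C(23,0) + C(23,1) + C(23,2) + C(23,3) + C(23,4) + C(23,5) + C(23,6) + C(23,7) + C(23,8)
     = 1 + 23 + 253 + 1771 + 8855 + 33649 + 100947 + 245157 + 490314
     = 880970.

880970


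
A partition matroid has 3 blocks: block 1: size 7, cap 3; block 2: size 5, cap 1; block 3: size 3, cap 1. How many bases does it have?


A basis picks exactly ci elements from block i.
Number of bases = product of C(|Si|, ci).
= C(7,3) * C(5,1) * C(3,1)
= 35 * 5 * 3
= 525.

525


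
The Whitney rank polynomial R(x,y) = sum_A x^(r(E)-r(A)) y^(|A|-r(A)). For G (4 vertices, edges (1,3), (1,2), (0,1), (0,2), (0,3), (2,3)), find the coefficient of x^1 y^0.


R(x,y) = sum over A in 2^E of x^(r(E)-r(A)) * y^(|A|-r(A)).
G has 4 vertices, 6 edges. r(E) = 3.
Enumerate all 2^6 = 64 subsets.
Count subsets with r(E)-r(A)=1 and |A|-r(A)=0: 15.

15


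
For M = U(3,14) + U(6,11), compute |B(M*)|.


(M1+M2)* = M1* + M2*.
M1* = U(11,14), bases: C(14,11) = 364.
M2* = U(5,11), bases: C(11,5) = 462.
|B(M*)| = 364 * 462 = 168168.

168168


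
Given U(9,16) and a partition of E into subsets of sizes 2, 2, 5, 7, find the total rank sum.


r(Ai) = min(|Ai|, 9) for each part.
Sum = min(2,9) + min(2,9) + min(5,9) + min(7,9)
    = 2 + 2 + 5 + 7
    = 16.

16


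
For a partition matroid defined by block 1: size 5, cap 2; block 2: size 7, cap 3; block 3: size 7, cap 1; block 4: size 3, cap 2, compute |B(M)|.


A basis picks exactly ci elements from block i.
Number of bases = product of C(|Si|, ci).
= C(5,2) * C(7,3) * C(7,1) * C(3,2)
= 10 * 35 * 7 * 3
= 7350.

7350


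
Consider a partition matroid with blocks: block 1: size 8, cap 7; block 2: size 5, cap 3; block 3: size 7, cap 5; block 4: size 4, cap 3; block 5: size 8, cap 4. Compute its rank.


Rank of a partition matroid = sum of min(|Si|, ci) for each block.
= min(8,7) + min(5,3) + min(7,5) + min(4,3) + min(8,4)
= 7 + 3 + 5 + 3 + 4
= 22.

22


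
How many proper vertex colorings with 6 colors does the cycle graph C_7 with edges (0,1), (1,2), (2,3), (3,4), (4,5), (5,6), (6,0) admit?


P(C_7, k) = (k-1)^7 + (-1)^7*(k-1).
P(6) = (5)^7 - 5
= 78125 - 5 = 78120.

78120


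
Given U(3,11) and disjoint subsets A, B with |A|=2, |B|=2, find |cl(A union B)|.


|A union B| = 2 + 2 = 4 (disjoint).
In U(3,11), cl(S) = S if |S| < 3, else cl(S) = E.
Since 4 >= 3, cl(A union B) = E.
|cl(A union B)| = 11.

11


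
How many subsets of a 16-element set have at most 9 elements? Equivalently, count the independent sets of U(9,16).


Independent sets of U(9,16) are all subsets of size <= 9.
Count = (16 choose 0) + (16 choose 1) + (16 choose 2) + (16 choose 3) + (16 choose 4) + (16 choose 5) + (16 choose 6) + (16 choose 7) + (16 choose 8) + (16 choose 9)
     = 1 + 16 + 120 + 560 + 1820 + 4368 + 8008 + 11440 + 12870 + 11440
     = 50643.

50643


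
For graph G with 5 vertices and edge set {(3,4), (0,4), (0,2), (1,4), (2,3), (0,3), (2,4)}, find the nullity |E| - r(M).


Cycle rank (nullity) = |E| - r(M) = |E| - (|V| - c).
|E| = 7, |V| = 5, c = 1.
Nullity = 7 - (5 - 1) = 7 - 4 = 3.

3


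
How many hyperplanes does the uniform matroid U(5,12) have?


Hyperplanes of U(5,12) are flats of rank 4.
In a uniform matroid, these are exactly the (4)-element subsets.
Count = (12 choose 4) = 495.

495


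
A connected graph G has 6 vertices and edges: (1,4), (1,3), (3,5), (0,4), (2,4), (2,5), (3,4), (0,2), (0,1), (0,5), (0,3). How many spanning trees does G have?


By Kirchhoff's matrix tree theorem, the number of spanning trees equals
the determinant of any cofactor of the Laplacian matrix L.
G has 6 vertices and 11 edges.
Computing the (5 x 5) cofactor determinant gives 209.

209


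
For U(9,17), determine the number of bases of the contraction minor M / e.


Contracting e from U(9,17) gives U(8,16).
Bases of U(8,16) = (16 choose 8) = 12870.

12870


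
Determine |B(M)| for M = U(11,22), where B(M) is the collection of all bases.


Bases of U(11,22) are all 11-element subsets of the 22-element ground set.
Number of bases = C(22,11).
C(22,11) = 22! / (11! * 11!) = 705432.

705432


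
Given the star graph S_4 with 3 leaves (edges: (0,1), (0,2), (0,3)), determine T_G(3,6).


A star on 4 vertices is a tree with 3 edges.
T(x,y) = x^(3) for any tree.
T(3,6) = 3^3 = 27.

27


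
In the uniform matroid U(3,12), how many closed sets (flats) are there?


Flats of U(3,12): every subset of size < 3 is a flat, plus E itself.
Count = C(12,0) + C(12,1) + C(12,2) + 1
     = 1 + 12 + 66 + 1
     = 80.

80


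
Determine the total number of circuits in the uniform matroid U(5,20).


In U(5,20), circuits are the (6)-element subsets.
Any set of 6 elements is dependent, and removing any one element gives
an independent set of size 5, so it is a minimal dependent set.
Number of circuits = (20 choose 6) = 38760.

38760


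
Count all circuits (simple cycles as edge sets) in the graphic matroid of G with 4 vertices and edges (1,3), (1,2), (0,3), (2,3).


A circuit in a graphic matroid = edge set of a simple cycle.
G has 4 vertices and 4 edges.
Enumerating all minimal edge subsets forming cycles...
Total circuits found: 1.

1


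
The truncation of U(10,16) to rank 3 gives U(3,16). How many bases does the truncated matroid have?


Truncating U(10,16) to rank 3 gives U(3,16).
Bases of U(3,16) are all 3-element subsets of 16 elements.
Number of bases = C(16,3) = 16! / (3! * 13!) = 560.

560


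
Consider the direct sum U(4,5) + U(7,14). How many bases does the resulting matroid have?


Bases of a direct sum M1 + M2: |B| = |B(M1)| * |B(M2)|.
|B(U(4,5))| = C(5,4) = 5.
|B(U(7,14))| = C(14,7) = 3432.
Total bases = 5 * 3432 = 17160.

17160


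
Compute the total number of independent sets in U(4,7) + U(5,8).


For a direct sum, |I(M1+M2)| = |I(M1)| * |I(M2)|.
|I(U(4,7))| = sum C(7,k) for k=0..4 = 99.
|I(U(5,8))| = sum C(8,k) for k=0..5 = 219.
Total = 99 * 219 = 21681.

21681


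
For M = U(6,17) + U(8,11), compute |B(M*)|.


(M1+M2)* = M1* + M2*.
M1* = U(11,17), bases: C(17,11) = 12376.
M2* = U(3,11), bases: C(11,3) = 165.
|B(M*)| = 12376 * 165 = 2042040.

2042040


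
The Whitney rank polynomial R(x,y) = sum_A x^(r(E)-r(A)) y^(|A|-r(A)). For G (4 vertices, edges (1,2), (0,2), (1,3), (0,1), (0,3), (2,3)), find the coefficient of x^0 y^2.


R(x,y) = sum over A in 2^E of x^(r(E)-r(A)) * y^(|A|-r(A)).
G has 4 vertices, 6 edges. r(E) = 3.
Enumerate all 2^6 = 64 subsets.
Count subsets with r(E)-r(A)=0 and |A|-r(A)=2: 6.

6


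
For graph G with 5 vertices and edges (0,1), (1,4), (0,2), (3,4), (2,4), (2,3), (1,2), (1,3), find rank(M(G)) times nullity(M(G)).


r(M) = |V| - c = 5 - 1 = 4.
nullity = |E| - r(M) = 8 - 4 = 4.
Product = 4 * 4 = 16.

16


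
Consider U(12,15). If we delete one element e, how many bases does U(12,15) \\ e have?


Deleting e from U(12,15) gives U(12,14) since n > r.
Bases of U(12,14) = C(14,12) = 91.

91


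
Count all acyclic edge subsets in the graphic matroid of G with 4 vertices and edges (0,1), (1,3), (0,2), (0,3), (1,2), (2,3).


An independent set in a graphic matroid is an acyclic edge subset.
G has 4 vertices and 6 edges.
Enumerate all 2^6 = 64 subsets, checking for acyclicity.
Total independent sets = 38.

38


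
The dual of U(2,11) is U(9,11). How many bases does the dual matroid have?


The dual of U(r,n) is U(n-r, n) = U(9,11).
Bases of U(9,11) are all (9)-element subsets.
|B(M*)| = C(11,9) = 11! / (9! * 2!) = 55.

55


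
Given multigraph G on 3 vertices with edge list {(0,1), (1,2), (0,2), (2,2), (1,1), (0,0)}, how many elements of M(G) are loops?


In a graphic matroid, a loop is a self-loop edge (u,u) with rank 0.
Examining all 6 edges for self-loops...
Self-loops found: (2,2), (1,1), (0,0)
Number of loops = 3.

3


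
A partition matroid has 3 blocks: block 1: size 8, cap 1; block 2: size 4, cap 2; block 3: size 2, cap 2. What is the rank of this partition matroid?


Rank of a partition matroid = sum of min(|Si|, ci) for each block.
= min(8,1) + min(4,2) + min(2,2)
= 1 + 2 + 2
= 5.

5


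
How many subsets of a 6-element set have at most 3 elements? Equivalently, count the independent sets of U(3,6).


Independent sets of U(3,6) are all subsets of size <= 3.
Count = C(6,0) + C(6,1) + C(6,2) + C(6,3)
     = 1 + 6 + 15 + 20
     = 42.

42


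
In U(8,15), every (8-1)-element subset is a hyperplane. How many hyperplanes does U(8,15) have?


Hyperplanes of U(8,15) are flats of rank 7.
In a uniform matroid, these are exactly the (7)-element subsets.
Count = (15 choose 7) = 6435.

6435


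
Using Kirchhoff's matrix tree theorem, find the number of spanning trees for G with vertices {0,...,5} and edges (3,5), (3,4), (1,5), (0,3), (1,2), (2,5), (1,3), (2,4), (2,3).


By Kirchhoff's matrix tree theorem, the number of spanning trees equals
the determinant of any cofactor of the Laplacian matrix L.
G has 6 vertices and 9 edges.
Computing the (5 x 5) cofactor determinant gives 40.

40


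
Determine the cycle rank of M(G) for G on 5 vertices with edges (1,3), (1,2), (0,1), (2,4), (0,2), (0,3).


Cycle rank (nullity) = |E| - r(M) = |E| - (|V| - c).
|E| = 6, |V| = 5, c = 1.
Nullity = 6 - (5 - 1) = 6 - 4 = 2.

2


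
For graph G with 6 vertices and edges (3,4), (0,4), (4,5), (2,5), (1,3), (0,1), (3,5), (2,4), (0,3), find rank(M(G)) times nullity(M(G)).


r(M) = |V| - c = 6 - 1 = 5.
nullity = |E| - r(M) = 9 - 5 = 4.
Product = 5 * 4 = 20.

20


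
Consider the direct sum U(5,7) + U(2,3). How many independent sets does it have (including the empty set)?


For a direct sum, |I(M1+M2)| = |I(M1)| * |I(M2)|.
|I(U(5,7))| = sum C(7,k) for k=0..5 = 120.
|I(U(2,3))| = sum C(3,k) for k=0..2 = 7.
Total = 120 * 7 = 840.

840


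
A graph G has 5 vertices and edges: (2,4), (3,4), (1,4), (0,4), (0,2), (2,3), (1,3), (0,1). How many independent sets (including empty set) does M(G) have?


An independent set in a graphic matroid is an acyclic edge subset.
G has 5 vertices and 8 edges.
Enumerate all 2^8 = 256 subsets, checking for acyclicity.
Total independent sets = 134.

134


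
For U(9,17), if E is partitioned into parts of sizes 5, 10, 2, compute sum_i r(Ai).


r(Ai) = min(|Ai|, 9) for each part.
Sum = min(5,9) + min(10,9) + min(2,9)
    = 5 + 9 + 2
    = 16.

16


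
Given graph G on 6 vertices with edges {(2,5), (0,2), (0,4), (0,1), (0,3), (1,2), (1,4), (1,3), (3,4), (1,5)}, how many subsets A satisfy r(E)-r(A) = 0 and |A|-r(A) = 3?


R(x,y) = sum over A in 2^E of x^(r(E)-r(A)) * y^(|A|-r(A)).
G has 6 vertices, 10 edges. r(E) = 5.
Enumerate all 2^10 = 1024 subsets.
Count subsets with r(E)-r(A)=0 and |A|-r(A)=3: 44.

44


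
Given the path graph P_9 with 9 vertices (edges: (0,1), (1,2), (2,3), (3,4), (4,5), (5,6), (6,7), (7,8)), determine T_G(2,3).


A path on 9 vertices is a tree with 8 edges.
T(x,y) = x^(8) for any tree.
T(2,3) = 2^8 = 256.

256


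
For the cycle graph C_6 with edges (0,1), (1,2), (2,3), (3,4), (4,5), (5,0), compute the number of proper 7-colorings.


P(C_6, k) = (k-1)^6 + (-1)^6*(k-1).
P(7) = (6)^6 + 6
= 46656 + 6 = 46662.

46662


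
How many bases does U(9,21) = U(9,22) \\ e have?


Deleting e from U(9,22) gives U(9,21) since n > r.
Bases of U(9,21) = (21 choose 9) = 293930.

293930


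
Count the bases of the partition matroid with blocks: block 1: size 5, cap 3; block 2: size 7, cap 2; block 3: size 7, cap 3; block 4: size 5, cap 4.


A basis picks exactly ci elements from block i.
Number of bases = product of C(|Si|, ci).
= C(5,3) * C(7,2) * C(7,3) * C(5,4)
= 10 * 21 * 35 * 5
= 36750.

36750


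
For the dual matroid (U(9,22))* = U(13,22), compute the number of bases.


The dual of U(r,n) is U(n-r, n) = U(13,22).
Bases of U(13,22) are all (13)-element subsets.
|B(M*)| = C(22,13) = 22! / (13! * 9!) = 497420.

497420


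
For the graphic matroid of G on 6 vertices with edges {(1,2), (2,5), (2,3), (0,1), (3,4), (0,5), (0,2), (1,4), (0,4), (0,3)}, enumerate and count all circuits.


A circuit in a graphic matroid = edge set of a simple cycle.
G has 6 vertices and 10 edges.
Enumerating all minimal edge subsets forming cycles...
Total circuits found: 20.

20


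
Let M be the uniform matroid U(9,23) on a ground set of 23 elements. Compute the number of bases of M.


Bases of U(9,23) are all 9-element subsets of the 23-element ground set.
Number of bases = C(23,9).
C(23,9) = 23! / (9! * 14!) = 817190.

817190


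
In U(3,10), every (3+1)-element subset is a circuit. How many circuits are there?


In U(3,10), circuits are the (4)-element subsets.
Any set of 4 elements is dependent, and removing any one element gives
an independent set of size 3, so it is a minimal dependent set.
Number of circuits = C(10,4) = (10 * 9 * 8 * 7) / (1 * 2 * 3 * 4) = 210.

210


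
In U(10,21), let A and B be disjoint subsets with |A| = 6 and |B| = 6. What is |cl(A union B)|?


|A union B| = 6 + 6 = 12 (disjoint).
In U(10,21), cl(S) = S if |S| < 10, else cl(S) = E.
Since 12 >= 10, cl(A union B) = E.
|cl(A union B)| = 21.

21


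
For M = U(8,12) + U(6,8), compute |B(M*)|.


(M1+M2)* = M1* + M2*.
M1* = U(4,12), bases: C(12,4) = 495.
M2* = U(2,8), bases: C(8,2) = 28.
|B(M*)| = 495 * 28 = 13860.

13860


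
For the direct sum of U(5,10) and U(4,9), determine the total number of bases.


Bases of a direct sum M1 + M2: |B| = |B(M1)| * |B(M2)|.
|B(U(5,10))| = C(10,5) = 252.
|B(U(4,9))| = C(9,4) = 126.
Total bases = 252 * 126 = 31752.

31752


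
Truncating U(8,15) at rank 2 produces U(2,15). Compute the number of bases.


Truncating U(8,15) to rank 2 gives U(2,15).
Bases of U(2,15) are all 2-element subsets of 15 elements.
Number of bases = C(15,2) = 15! / (2! * 13!) = 105.

105


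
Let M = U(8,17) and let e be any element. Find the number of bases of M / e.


Contracting e from U(8,17) gives U(7,16).
Bases of U(7,16) = (16 choose 7) = 11440.

11440


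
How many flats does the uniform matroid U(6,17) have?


Flats of U(6,17): every subset of size < 6 is a flat, plus E itself.
Count = C(17,0) + C(17,1) + C(17,2) + C(17,3) + C(17,4) + C(17,5) + 1
     = 1 + 17 + 136 + 680 + 2380 + 6188 + 1
     = 9403.

9403


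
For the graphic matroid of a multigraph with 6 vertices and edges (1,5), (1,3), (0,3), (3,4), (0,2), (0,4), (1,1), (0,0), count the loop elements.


In a graphic matroid, a loop is a self-loop edge (u,u) with rank 0.
Examining all 8 edges for self-loops...
Self-loops found: (1,1), (0,0)
Number of loops = 2.

2


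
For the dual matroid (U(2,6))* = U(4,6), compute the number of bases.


The dual of U(r,n) is U(n-r, n) = U(4,6).
Bases of U(4,6) are all (4)-element subsets.
|B(M*)| = C(6,4) = 6! / (4! * 2!) = 15.

15


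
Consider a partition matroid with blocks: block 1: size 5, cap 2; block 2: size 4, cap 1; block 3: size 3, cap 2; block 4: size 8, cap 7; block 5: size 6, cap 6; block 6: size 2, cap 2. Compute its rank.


Rank of a partition matroid = sum of min(|Si|, ci) for each block.
= min(5,2) + min(4,1) + min(3,2) + min(8,7) + min(6,6) + min(2,2)
= 2 + 1 + 2 + 7 + 6 + 2
= 20.

20


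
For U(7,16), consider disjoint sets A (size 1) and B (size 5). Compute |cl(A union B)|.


|A union B| = 1 + 5 = 6 (disjoint).
In U(7,16), cl(S) = S if |S| < 7, else cl(S) = E.
Since 6 < 7, cl(A union B) = A union B.
|cl(A union B)| = 6.

6


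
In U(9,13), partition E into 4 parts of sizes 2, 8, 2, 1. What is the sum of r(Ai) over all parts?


r(Ai) = min(|Ai|, 9) for each part.
Sum = min(2,9) + min(8,9) + min(2,9) + min(1,9)
    = 2 + 8 + 2 + 1
    = 13.

13


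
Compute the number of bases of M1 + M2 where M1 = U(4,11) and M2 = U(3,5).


Bases of a direct sum M1 + M2: |B| = |B(M1)| * |B(M2)|.
|B(U(4,11))| = C(11,4) = 330.
|B(U(3,5))| = C(5,3) = 10.
Total bases = 330 * 10 = 3300.

3300


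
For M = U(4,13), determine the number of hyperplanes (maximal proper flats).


Hyperplanes of U(4,13) are flats of rank 3.
In a uniform matroid, these are exactly the (3)-element subsets.
Count = C(13,3) = (13 * 12 * 11) / (1 * 2 * 3) = 286.

286


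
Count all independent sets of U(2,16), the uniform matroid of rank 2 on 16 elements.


Independent sets of U(2,16) are all subsets of size <= 2.
Count = C(16,0) + C(16,1) + C(16,2)
     = 1 + 16 + 120
     = 137.

137


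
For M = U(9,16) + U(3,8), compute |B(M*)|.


(M1+M2)* = M1* + M2*.
M1* = U(7,16), bases: C(16,7) = 11440.
M2* = U(5,8), bases: C(8,5) = 56.
|B(M*)| = 11440 * 56 = 640640.

640640


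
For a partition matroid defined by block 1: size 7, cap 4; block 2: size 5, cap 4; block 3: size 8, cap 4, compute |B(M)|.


A basis picks exactly ci elements from block i.
Number of bases = product of C(|Si|, ci).
= C(7,4) * C(5,4) * C(8,4)
= 35 * 5 * 70
= 12250.

12250


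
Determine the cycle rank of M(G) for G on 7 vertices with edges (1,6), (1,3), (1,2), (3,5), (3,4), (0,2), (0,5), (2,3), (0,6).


Cycle rank (nullity) = |E| - r(M) = |E| - (|V| - c).
|E| = 9, |V| = 7, c = 1.
Nullity = 9 - (7 - 1) = 9 - 6 = 3.

3


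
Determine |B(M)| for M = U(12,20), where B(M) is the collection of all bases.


Bases of U(12,20) are all 12-element subsets of the 20-element ground set.
Number of bases = C(20,12).
(20 choose 12) = 125970.

125970


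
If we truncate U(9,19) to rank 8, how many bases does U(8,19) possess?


Truncating U(9,19) to rank 8 gives U(8,19).
Bases of U(8,19) are all 8-element subsets of 19 elements.
Number of bases = C(19,8) = 75582.

75582


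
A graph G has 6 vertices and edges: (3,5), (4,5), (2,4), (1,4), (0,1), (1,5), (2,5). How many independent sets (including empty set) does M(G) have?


An independent set in a graphic matroid is an acyclic edge subset.
G has 6 vertices and 7 edges.
Enumerate all 2^7 = 128 subsets, checking for acyclicity.
Total independent sets = 96.

96


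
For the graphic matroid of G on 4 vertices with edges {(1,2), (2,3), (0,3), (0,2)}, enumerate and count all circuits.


A circuit in a graphic matroid = edge set of a simple cycle.
G has 4 vertices and 4 edges.
Enumerating all minimal edge subsets forming cycles...
Total circuits found: 1.

1


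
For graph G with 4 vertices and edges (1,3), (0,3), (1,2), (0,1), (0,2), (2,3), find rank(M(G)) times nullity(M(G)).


r(M) = |V| - c = 4 - 1 = 3.
nullity = |E| - r(M) = 6 - 3 = 3.
Product = 3 * 3 = 9.

9


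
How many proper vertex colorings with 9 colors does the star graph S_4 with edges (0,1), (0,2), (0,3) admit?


P(tree, k) = k * (k-1)^(3) for any tree on 4 vertices.
P(9) = 9 * 8^3 = 9 * 512 = 4608.

4608


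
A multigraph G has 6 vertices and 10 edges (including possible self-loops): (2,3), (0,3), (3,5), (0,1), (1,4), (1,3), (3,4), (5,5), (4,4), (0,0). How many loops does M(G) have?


In a graphic matroid, a loop is a self-loop edge (u,u) with rank 0.
Examining all 10 edges for self-loops...
Self-loops found: (5,5), (4,4), (0,0)
Number of loops = 3.

3


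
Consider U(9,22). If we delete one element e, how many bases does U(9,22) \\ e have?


Deleting e from U(9,22) gives U(9,21) since n > r.
Bases of U(9,21) = (21 choose 9) = 293930.

293930


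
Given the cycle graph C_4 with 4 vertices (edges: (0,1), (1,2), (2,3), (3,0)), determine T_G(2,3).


T(C_4; x,y) = x + x^2 + ... + x^(3) + y.
T(2,3) = 2^1 + 2^2 + 2^3 + 3
= 2 + 4 + 8 + 3
= 17.

17


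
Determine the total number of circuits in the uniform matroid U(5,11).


In U(5,11), circuits are the (6)-element subsets.
Any set of 6 elements is dependent, and removing any one element gives
an independent set of size 5, so it is a minimal dependent set.
Number of circuits = (11 choose 6) = 462.

462


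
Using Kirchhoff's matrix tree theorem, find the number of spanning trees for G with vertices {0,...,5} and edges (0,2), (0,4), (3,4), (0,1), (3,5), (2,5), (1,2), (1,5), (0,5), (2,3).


By Kirchhoff's matrix tree theorem, the number of spanning trees equals
the determinant of any cofactor of the Laplacian matrix L.
G has 6 vertices and 10 edges.
Computing the (5 x 5) cofactor determinant gives 115.

115


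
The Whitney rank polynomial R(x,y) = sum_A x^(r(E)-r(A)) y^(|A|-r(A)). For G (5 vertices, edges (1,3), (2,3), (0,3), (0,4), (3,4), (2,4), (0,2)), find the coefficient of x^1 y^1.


R(x,y) = sum over A in 2^E of x^(r(E)-r(A)) * y^(|A|-r(A)).
G has 5 vertices, 7 edges. r(E) = 4.
Enumerate all 2^7 = 128 subsets.
Count subsets with r(E)-r(A)=1 and |A|-r(A)=1: 19.

19


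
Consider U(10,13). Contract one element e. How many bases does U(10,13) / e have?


Contracting e from U(10,13) gives U(9,12).
Bases of U(9,12) = C(12,9) = 220.

220


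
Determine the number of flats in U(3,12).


Flats of U(3,12): every subset of size < 3 is a flat, plus E itself.
Count = C(12,0) + C(12,1) + C(12,2) + 1
     = 1 + 12 + 66 + 1
     = 80.

80


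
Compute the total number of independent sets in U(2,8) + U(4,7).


For a direct sum, |I(M1+M2)| = |I(M1)| * |I(M2)|.
|I(U(2,8))| = sum C(8,k) for k=0..2 = 37.
|I(U(4,7))| = sum C(7,k) for k=0..4 = 99.
Total = 37 * 99 = 3663.

3663


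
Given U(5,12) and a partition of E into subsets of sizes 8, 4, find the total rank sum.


r(Ai) = min(|Ai|, 5) for each part.
Sum = min(8,5) + min(4,5)
    = 5 + 4
    = 9.

9


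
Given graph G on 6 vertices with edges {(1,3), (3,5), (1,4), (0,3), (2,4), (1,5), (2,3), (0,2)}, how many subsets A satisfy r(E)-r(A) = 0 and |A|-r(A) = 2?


R(x,y) = sum over A in 2^E of x^(r(E)-r(A)) * y^(|A|-r(A)).
G has 6 vertices, 8 edges. r(E) = 5.
Enumerate all 2^8 = 256 subsets.
Count subsets with r(E)-r(A)=0 and |A|-r(A)=2: 8.

8


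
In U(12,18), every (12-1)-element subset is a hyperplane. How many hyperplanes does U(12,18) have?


Hyperplanes of U(12,18) are flats of rank 11.
In a uniform matroid, these are exactly the (11)-element subsets.
Count = C(18,11) = 31824.

31824


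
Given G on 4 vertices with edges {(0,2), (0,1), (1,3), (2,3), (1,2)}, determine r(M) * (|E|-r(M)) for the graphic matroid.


r(M) = |V| - c = 4 - 1 = 3.
nullity = |E| - r(M) = 5 - 3 = 2.
Product = 3 * 2 = 6.

6


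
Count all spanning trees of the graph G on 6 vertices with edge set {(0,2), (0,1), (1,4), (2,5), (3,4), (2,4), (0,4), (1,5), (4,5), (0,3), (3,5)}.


By Kirchhoff's matrix tree theorem, the number of spanning trees equals
the determinant of any cofactor of the Laplacian matrix L.
G has 6 vertices and 11 edges.
Computing the (5 x 5) cofactor determinant gives 216.

216


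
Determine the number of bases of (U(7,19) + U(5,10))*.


(M1+M2)* = M1* + M2*.
M1* = U(12,19), bases: C(19,12) = 50388.
M2* = U(5,10), bases: C(10,5) = 252.
|B(M*)| = 50388 * 252 = 12697776.

12697776


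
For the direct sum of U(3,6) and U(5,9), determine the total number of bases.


Bases of a direct sum M1 + M2: |B| = |B(M1)| * |B(M2)|.
|B(U(3,6))| = C(6,3) = 20.
|B(U(5,9))| = C(9,5) = 126.
Total bases = 20 * 126 = 2520.

2520


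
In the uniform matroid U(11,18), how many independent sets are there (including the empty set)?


Independent sets of U(11,18) are all subsets of size <= 11.
Count = (18 choose 0) + (18 choose 1) + (18 choose 2) + (18 choose 3) + (18 choose 4) + (18 choose 5) + (18 choose 6) + (18 choose 7) + (18 choose 8) + (18 choose 9) + (18 choose 10) + (18 choose 11)
     = 1 + 18 + 153 + 816 + 3060 + 8568 + 18564 + 31824 + 43758 + 48620 + 43758 + 31824
     = 230964.

230964


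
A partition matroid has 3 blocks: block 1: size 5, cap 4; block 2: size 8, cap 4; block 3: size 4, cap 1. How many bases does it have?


A basis picks exactly ci elements from block i.
Number of bases = product of C(|Si|, ci).
= C(5,4) * C(8,4) * C(4,1)
= 5 * 70 * 4
= 1400.

1400


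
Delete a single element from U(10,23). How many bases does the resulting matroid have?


Deleting e from U(10,23) gives U(10,22) since n > r.
Bases of U(10,22) = C(22,10) = 646646.

646646


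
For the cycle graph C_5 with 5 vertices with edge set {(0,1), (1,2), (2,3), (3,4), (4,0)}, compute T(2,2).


T(C_5; x,y) = x + x^2 + ... + x^(4) + y.
T(2,2) = 2^1 + 2^2 + 2^3 + 2^4 + 2
= 2 + 4 + 8 + 16 + 2
= 32.

32


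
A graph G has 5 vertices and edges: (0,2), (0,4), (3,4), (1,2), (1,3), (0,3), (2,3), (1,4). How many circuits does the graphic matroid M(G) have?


A circuit in a graphic matroid = edge set of a simple cycle.
G has 5 vertices and 8 edges.
Enumerating all minimal edge subsets forming cycles...
Total circuits found: 13.

13


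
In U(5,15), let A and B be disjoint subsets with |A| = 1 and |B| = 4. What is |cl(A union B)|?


|A union B| = 1 + 4 = 5 (disjoint).
In U(5,15), cl(S) = S if |S| < 5, else cl(S) = E.
Since 5 >= 5, cl(A union B) = E.
|cl(A union B)| = 15.

15


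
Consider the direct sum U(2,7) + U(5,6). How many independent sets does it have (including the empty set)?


For a direct sum, |I(M1+M2)| = |I(M1)| * |I(M2)|.
|I(U(2,7))| = sum C(7,k) for k=0..2 = 29.
|I(U(5,6))| = sum C(6,k) for k=0..5 = 63.
Total = 29 * 63 = 1827.

1827


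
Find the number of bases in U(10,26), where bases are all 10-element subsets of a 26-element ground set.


Bases of U(10,26) are all 10-element subsets of the 26-element ground set.
Number of bases = C(26,10).
C(26,10) = 26! / (10! * 16!) = 5311735.

5311735


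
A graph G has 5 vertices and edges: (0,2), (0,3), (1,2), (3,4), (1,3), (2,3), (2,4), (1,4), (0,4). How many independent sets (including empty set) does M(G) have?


An independent set in a graphic matroid is an acyclic edge subset.
G has 5 vertices and 9 edges.
Enumerate all 2^9 = 512 subsets, checking for acyclicity.
Total independent sets = 198.

198


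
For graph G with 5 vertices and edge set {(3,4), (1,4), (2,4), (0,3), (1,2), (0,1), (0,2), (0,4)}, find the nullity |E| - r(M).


Cycle rank (nullity) = |E| - r(M) = |E| - (|V| - c).
|E| = 8, |V| = 5, c = 1.
Nullity = 8 - (5 - 1) = 8 - 4 = 4.

4


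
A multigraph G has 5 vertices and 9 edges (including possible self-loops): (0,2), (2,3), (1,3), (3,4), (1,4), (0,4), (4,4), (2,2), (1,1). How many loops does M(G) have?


In a graphic matroid, a loop is a self-loop edge (u,u) with rank 0.
Examining all 9 edges for self-loops...
Self-loops found: (4,4), (2,2), (1,1)
Number of loops = 3.

3


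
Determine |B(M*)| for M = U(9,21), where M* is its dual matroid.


The dual of U(r,n) is U(n-r, n) = U(12,21).
Bases of U(12,21) are all (12)-element subsets.
|B(M*)| = C(21,12) = 21! / (12! * 9!) = 293930.

293930


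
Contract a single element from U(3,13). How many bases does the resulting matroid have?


Contracting e from U(3,13) gives U(2,12).
Bases of U(2,12) = C(12,2) = 12! / (2! * 10!) = 66.

66


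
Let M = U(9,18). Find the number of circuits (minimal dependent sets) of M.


In U(9,18), circuits are the (10)-element subsets.
Any set of 10 elements is dependent, and removing any one element gives
an independent set of size 9, so it is a minimal dependent set.
Number of circuits = C(18,10) = 43758.

43758


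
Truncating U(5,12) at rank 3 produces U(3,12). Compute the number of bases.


Truncating U(5,12) to rank 3 gives U(3,12).
Bases of U(3,12) are all 3-element subsets of 12 elements.
Number of bases = C(12,3) = 12! / (3! * 9!) = 220.

220


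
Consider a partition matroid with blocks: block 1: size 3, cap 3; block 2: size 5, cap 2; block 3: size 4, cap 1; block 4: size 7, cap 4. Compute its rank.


Rank of a partition matroid = sum of min(|Si|, ci) for each block.
= min(3,3) + min(5,2) + min(4,1) + min(7,4)
= 3 + 2 + 1 + 4
= 10.

10


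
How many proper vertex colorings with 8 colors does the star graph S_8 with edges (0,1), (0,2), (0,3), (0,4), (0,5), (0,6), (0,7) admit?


P(tree, k) = k * (k-1)^(7) for any tree on 8 vertices.
P(8) = 8 * 7^7 = 8 * 823543 = 6588344.

6588344


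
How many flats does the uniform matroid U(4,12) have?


Flats of U(4,12): every subset of size < 4 is a flat, plus E itself.
Count = C(12,0) + C(12,1) + C(12,2) + C(12,3) + 1
     = 1 + 12 + 66 + 220 + 1
     = 300.

300


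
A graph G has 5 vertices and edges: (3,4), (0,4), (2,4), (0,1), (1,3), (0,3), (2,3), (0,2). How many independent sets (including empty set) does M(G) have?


An independent set in a graphic matroid is an acyclic edge subset.
G has 5 vertices and 8 edges.
Enumerate all 2^8 = 256 subsets, checking for acyclicity.
Total independent sets = 128.

128


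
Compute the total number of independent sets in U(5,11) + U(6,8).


For a direct sum, |I(M1+M2)| = |I(M1)| * |I(M2)|.
|I(U(5,11))| = sum C(11,k) for k=0..5 = 1024.
|I(U(6,8))| = sum C(8,k) for k=0..6 = 247.
Total = 1024 * 247 = 252928.

252928


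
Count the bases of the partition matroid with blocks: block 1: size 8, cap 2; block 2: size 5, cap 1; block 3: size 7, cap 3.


A basis picks exactly ci elements from block i.
Number of bases = product of C(|Si|, ci).
= C(8,2) * C(5,1) * C(7,3)
= 28 * 5 * 35
= 4900.

4900


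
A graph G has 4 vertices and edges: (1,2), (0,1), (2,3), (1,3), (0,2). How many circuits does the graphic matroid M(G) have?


A circuit in a graphic matroid = edge set of a simple cycle.
G has 4 vertices and 5 edges.
Enumerating all minimal edge subsets forming cycles...
Total circuits found: 3.

3


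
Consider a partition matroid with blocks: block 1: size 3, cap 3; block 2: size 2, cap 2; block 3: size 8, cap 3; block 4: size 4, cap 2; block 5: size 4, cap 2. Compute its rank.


Rank of a partition matroid = sum of min(|Si|, ci) for each block.
= min(3,3) + min(2,2) + min(8,3) + min(4,2) + min(4,2)
= 3 + 2 + 3 + 2 + 2
= 12.

12


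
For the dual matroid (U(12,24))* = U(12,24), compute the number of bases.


The dual of U(r,n) is U(n-r, n) = U(12,24).
Bases of U(12,24) are all (12)-element subsets.
|B(M*)| = (24 choose 12) = 2704156.

2704156


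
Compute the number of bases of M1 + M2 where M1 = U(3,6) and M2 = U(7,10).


Bases of a direct sum M1 + M2: |B| = |B(M1)| * |B(M2)|.
|B(U(3,6))| = C(6,3) = 20.
|B(U(7,10))| = C(10,7) = 120.
Total bases = 20 * 120 = 2400.

2400


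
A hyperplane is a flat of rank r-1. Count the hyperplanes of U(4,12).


Hyperplanes of U(4,12) are flats of rank 3.
In a uniform matroid, these are exactly the (3)-element subsets.
Count = (12 choose 3) = 220.

220


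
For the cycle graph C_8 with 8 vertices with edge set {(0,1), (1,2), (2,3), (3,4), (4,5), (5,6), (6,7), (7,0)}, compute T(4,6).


T(C_8; x,y) = x + x^2 + ... + x^(7) + y.
T(4,6) = 4^1 + 4^2 + 4^3 + 4^4 + 4^5 + 4^6 + 4^7 + 6
= 4 + 16 + 64 + 256 + 1024 + 4096 + 16384 + 6
= 21850.

21850


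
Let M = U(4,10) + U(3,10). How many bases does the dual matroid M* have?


(M1+M2)* = M1* + M2*.
M1* = U(6,10), bases: C(10,6) = 210.
M2* = U(7,10), bases: C(10,7) = 120.
|B(M*)| = 210 * 120 = 25200.

25200


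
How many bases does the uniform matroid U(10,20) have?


Bases of U(10,20) are all 10-element subsets of the 20-element ground set.
Number of bases = C(20,10).
C(20,10) = 20! / (10! * 10!) = 184756.

184756


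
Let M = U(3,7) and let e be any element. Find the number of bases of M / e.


Contracting e from U(3,7) gives U(2,6).
Bases of U(2,6) = C(6,2) = (6 * 5) / (1 * 2) = 15.

15


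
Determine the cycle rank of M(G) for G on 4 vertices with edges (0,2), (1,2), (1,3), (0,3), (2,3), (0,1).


Cycle rank (nullity) = |E| - r(M) = |E| - (|V| - c).
|E| = 6, |V| = 4, c = 1.
Nullity = 6 - (4 - 1) = 6 - 3 = 3.

3


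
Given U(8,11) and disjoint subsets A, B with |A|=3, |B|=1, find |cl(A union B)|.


|A union B| = 3 + 1 = 4 (disjoint).
In U(8,11), cl(S) = S if |S| < 8, else cl(S) = E.
Since 4 < 8, cl(A union B) = A union B.
|cl(A union B)| = 4.

4


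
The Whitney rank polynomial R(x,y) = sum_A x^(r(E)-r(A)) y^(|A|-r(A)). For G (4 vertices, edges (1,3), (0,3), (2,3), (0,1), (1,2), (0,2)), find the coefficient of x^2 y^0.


R(x,y) = sum over A in 2^E of x^(r(E)-r(A)) * y^(|A|-r(A)).
G has 4 vertices, 6 edges. r(E) = 3.
Enumerate all 2^6 = 64 subsets.
Count subsets with r(E)-r(A)=2 and |A|-r(A)=0: 6.

6


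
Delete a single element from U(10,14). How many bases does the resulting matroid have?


Deleting e from U(10,14) gives U(10,13) since n > r.
Bases of U(10,13) = C(13,10) = 286.

286


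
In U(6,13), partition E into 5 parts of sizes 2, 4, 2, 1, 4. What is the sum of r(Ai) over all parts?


r(Ai) = min(|Ai|, 6) for each part.
Sum = min(2,6) + min(4,6) + min(2,6) + min(1,6) + min(4,6)
    = 2 + 4 + 2 + 1 + 4
    = 13.

13


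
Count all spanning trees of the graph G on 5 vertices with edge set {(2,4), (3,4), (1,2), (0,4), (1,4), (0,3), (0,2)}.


By Kirchhoff's matrix tree theorem, the number of spanning trees equals
the determinant of any cofactor of the Laplacian matrix L.
G has 5 vertices and 7 edges.
Computing the (4 x 4) cofactor determinant gives 21.

21


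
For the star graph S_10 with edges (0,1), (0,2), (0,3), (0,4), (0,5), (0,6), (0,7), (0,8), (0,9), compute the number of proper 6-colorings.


P(tree, k) = k * (k-1)^(9) for any tree on 10 vertices.
P(6) = 6 * 5^9 = 6 * 1953125 = 11718750.

11718750


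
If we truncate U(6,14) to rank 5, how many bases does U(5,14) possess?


Truncating U(6,14) to rank 5 gives U(5,14).
Bases of U(5,14) are all 5-element subsets of 14 elements.
Number of bases = C(14,5) = 14! / (5! * 9!) = 2002.

2002


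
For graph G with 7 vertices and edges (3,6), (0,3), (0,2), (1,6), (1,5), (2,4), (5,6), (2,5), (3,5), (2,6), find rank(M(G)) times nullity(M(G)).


r(M) = |V| - c = 7 - 1 = 6.
nullity = |E| - r(M) = 10 - 6 = 4.
Product = 6 * 4 = 24.

24


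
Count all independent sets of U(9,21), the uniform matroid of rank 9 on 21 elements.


Independent sets of U(9,21) are all subsets of size <= 9.
Count = C(21,0) + C(21,1) + C(21,2) + C(21,3) + C(21,4) + C(21,5) + C(21,6) + C(21,7) + C(21,8) + C(21,9)
     = 1 + 21 + 210 + 1330 + 5985 + 20349 + 54264 + 116280 + 203490 + 293930
     = 695860.

695860


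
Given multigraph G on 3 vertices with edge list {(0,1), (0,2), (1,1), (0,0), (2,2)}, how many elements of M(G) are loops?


In a graphic matroid, a loop is a self-loop edge (u,u) with rank 0.
Examining all 5 edges for self-loops...
Self-loops found: (1,1), (0,0), (2,2)
Number of loops = 3.

3


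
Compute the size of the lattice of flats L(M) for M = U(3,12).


Flats of U(3,12): every subset of size < 3 is a flat, plus E itself.
Count = (12 choose 0) + (12 choose 1) + (12 choose 2) + 1
     = 1 + 12 + 66 + 1
     = 80.

80


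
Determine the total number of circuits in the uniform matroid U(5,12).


In U(5,12), circuits are the (6)-element subsets.
Any set of 6 elements is dependent, and removing any one element gives
an independent set of size 5, so it is a minimal dependent set.
Number of circuits = C(12,6) = 924.

924


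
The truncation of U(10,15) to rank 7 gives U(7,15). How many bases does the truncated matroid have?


Truncating U(10,15) to rank 7 gives U(7,15).
Bases of U(7,15) are all 7-element subsets of 15 elements.
Number of bases = C(15,7) = 6435.

6435


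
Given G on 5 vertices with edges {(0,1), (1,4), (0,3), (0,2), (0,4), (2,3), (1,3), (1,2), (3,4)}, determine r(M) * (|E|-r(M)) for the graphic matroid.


r(M) = |V| - c = 5 - 1 = 4.
nullity = |E| - r(M) = 9 - 4 = 5.
Product = 4 * 5 = 20.

20


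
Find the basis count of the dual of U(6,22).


The dual of U(r,n) is U(n-r, n) = U(16,22).
Bases of U(16,22) are all (16)-element subsets.
|B(M*)| = C(22,16) = 22! / (16! * 6!) = 74613.

74613


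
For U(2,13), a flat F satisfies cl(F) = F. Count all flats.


Flats of U(2,13): every subset of size < 2 is a flat, plus E itself.
Count = C(13,0) + C(13,1) + 1
     = 1 + 13 + 1
     = 15.

15


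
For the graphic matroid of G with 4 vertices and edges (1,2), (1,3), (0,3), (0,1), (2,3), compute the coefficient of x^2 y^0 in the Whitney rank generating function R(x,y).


R(x,y) = sum over A in 2^E of x^(r(E)-r(A)) * y^(|A|-r(A)).
G has 4 vertices, 5 edges. r(E) = 3.
Enumerate all 2^5 = 32 subsets.
Count subsets with r(E)-r(A)=2 and |A|-r(A)=0: 5.

5


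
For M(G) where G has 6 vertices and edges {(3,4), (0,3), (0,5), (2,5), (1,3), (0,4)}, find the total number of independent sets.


An independent set in a graphic matroid is an acyclic edge subset.
G has 6 vertices and 6 edges.
Enumerate all 2^6 = 64 subsets, checking for acyclicity.
Total independent sets = 56.

56


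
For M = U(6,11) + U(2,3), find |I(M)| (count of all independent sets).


For a direct sum, |I(M1+M2)| = |I(M1)| * |I(M2)|.
|I(U(6,11))| = sum C(11,k) for k=0..6 = 1486.
|I(U(2,3))| = sum C(3,k) for k=0..2 = 7.
Total = 1486 * 7 = 10402.

10402


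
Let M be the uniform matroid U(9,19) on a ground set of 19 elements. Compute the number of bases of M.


Bases of U(9,19) are all 9-element subsets of the 19-element ground set.
Number of bases = C(19,9).
C(19,9) = 92378.

92378


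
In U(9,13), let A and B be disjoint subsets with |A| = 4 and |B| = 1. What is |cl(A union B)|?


|A union B| = 4 + 1 = 5 (disjoint).
In U(9,13), cl(S) = S if |S| < 9, else cl(S) = E.
Since 5 < 9, cl(A union B) = A union B.
|cl(A union B)| = 5.

5


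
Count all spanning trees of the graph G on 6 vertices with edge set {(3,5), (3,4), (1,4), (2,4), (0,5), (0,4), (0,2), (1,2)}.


By Kirchhoff's matrix tree theorem, the number of spanning trees equals
the determinant of any cofactor of the Laplacian matrix L.
G has 6 vertices and 8 edges.
Computing the (5 x 5) cofactor determinant gives 29.

29


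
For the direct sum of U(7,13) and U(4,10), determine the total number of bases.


Bases of a direct sum M1 + M2: |B| = |B(M1)| * |B(M2)|.
|B(U(7,13))| = C(13,7) = 1716.
|B(U(4,10))| = C(10,4) = 210.
Total bases = 1716 * 210 = 360360.

360360


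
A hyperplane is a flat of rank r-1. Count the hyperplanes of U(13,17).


Hyperplanes of U(13,17) are flats of rank 12.
In a uniform matroid, these are exactly the (12)-element subsets.
Count = (17 choose 12) = 6188.

6188


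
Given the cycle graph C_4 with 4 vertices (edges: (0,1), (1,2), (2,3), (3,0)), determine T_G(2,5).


T(C_4; x,y) = x + x^2 + ... + x^(3) + y.
T(2,5) = 2^1 + 2^2 + 2^3 + 5
= 2 + 4 + 8 + 5
= 19.

19


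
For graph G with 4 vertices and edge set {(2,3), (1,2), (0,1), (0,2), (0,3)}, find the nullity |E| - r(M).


Cycle rank (nullity) = |E| - r(M) = |E| - (|V| - c).
|E| = 5, |V| = 4, c = 1.
Nullity = 5 - (4 - 1) = 5 - 3 = 2.

2
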